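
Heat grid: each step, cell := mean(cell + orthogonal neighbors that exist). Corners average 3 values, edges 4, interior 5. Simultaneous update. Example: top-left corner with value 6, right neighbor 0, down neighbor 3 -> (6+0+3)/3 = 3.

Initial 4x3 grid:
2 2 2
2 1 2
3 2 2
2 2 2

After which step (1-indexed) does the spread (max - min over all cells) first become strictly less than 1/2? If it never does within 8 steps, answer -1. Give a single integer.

Answer: 2

Derivation:
Step 1: max=7/3, min=7/4, spread=7/12
Step 2: max=79/36, min=11/6, spread=13/36
  -> spread < 1/2 first at step 2
Step 3: max=925/432, min=673/360, spread=587/2160
Step 4: max=136163/64800, min=80977/43200, spread=5879/25920
Step 5: max=1006649/486000, min=4914293/2592000, spread=272701/1555200
Step 6: max=239337349/116640000, min=296942107/155520000, spread=2660923/18662400
Step 7: max=14248924991/6998400000, min=17943321713/9331200000, spread=126629393/1119744000
Step 8: max=850171212769/419904000000, min=1082238750067/559872000000, spread=1231748807/13436928000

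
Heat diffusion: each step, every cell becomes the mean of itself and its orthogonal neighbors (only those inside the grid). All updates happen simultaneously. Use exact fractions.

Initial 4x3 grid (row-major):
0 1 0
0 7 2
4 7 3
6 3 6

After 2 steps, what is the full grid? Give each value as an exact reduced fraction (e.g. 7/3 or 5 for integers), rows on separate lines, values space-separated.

Answer: 61/36 101/60 2
161/60 319/100 119/40
121/30 449/100 163/40
169/36 559/120 14/3

Derivation:
After step 1:
  1/3 2 1
  11/4 17/5 3
  17/4 24/5 9/2
  13/3 11/2 4
After step 2:
  61/36 101/60 2
  161/60 319/100 119/40
  121/30 449/100 163/40
  169/36 559/120 14/3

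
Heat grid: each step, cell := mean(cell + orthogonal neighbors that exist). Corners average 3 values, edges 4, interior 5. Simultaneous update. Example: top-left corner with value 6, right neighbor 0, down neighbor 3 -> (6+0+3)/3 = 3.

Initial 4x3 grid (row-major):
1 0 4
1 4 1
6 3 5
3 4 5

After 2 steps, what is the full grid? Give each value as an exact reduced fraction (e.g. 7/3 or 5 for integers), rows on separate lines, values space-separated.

After step 1:
  2/3 9/4 5/3
  3 9/5 7/2
  13/4 22/5 7/2
  13/3 15/4 14/3
After step 2:
  71/36 383/240 89/36
  523/240 299/100 157/60
  899/240 167/50 241/60
  34/9 343/80 143/36

Answer: 71/36 383/240 89/36
523/240 299/100 157/60
899/240 167/50 241/60
34/9 343/80 143/36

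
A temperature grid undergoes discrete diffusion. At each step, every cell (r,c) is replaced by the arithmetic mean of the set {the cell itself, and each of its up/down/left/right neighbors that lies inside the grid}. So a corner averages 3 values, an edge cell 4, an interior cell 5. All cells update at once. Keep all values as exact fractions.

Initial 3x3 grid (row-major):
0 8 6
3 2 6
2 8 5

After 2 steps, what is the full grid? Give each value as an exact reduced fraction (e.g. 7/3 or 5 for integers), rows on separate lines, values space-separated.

Answer: 113/36 74/15 185/36
303/80 403/100 463/80
31/9 1219/240 46/9

Derivation:
After step 1:
  11/3 4 20/3
  7/4 27/5 19/4
  13/3 17/4 19/3
After step 2:
  113/36 74/15 185/36
  303/80 403/100 463/80
  31/9 1219/240 46/9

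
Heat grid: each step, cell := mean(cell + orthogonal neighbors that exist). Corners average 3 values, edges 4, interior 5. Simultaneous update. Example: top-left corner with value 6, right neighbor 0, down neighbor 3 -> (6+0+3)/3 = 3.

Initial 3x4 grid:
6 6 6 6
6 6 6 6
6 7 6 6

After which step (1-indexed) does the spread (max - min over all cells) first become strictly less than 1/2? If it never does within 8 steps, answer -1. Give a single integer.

Answer: 1

Derivation:
Step 1: max=19/3, min=6, spread=1/3
  -> spread < 1/2 first at step 1
Step 2: max=751/120, min=6, spread=31/120
Step 3: max=6691/1080, min=6, spread=211/1080
Step 4: max=664897/108000, min=10847/1800, spread=14077/108000
Step 5: max=5972407/972000, min=651683/108000, spread=5363/48600
Step 6: max=178700809/29160000, min=362869/60000, spread=93859/1166400
Step 7: max=10707874481/1749600000, min=588536467/97200000, spread=4568723/69984000
Step 8: max=641636435629/104976000000, min=17677618889/2916000000, spread=8387449/167961600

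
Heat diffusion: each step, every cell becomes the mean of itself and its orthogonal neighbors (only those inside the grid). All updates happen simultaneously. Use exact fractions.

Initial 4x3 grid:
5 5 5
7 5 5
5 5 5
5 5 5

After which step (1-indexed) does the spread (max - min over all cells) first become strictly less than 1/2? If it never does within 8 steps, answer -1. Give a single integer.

Answer: 3

Derivation:
Step 1: max=17/3, min=5, spread=2/3
Step 2: max=331/60, min=5, spread=31/60
Step 3: max=2911/540, min=5, spread=211/540
  -> spread < 1/2 first at step 3
Step 4: max=286897/54000, min=4547/900, spread=14077/54000
Step 5: max=2570407/486000, min=273683/54000, spread=5363/24300
Step 6: max=76640809/14580000, min=152869/30000, spread=93859/583200
Step 7: max=4584274481/874800000, min=248336467/48600000, spread=4568723/34992000
Step 8: max=274220435629/52488000000, min=7471618889/1458000000, spread=8387449/83980800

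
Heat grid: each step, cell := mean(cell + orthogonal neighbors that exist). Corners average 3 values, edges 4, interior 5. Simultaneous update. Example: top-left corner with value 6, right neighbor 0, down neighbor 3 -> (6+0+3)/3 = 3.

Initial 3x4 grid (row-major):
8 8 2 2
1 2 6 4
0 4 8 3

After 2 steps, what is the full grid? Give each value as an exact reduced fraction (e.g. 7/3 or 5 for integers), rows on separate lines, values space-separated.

Answer: 161/36 581/120 497/120 131/36
857/240 397/100 221/50 949/240
95/36 877/240 363/80 14/3

Derivation:
After step 1:
  17/3 5 9/2 8/3
  11/4 21/5 22/5 15/4
  5/3 7/2 21/4 5
After step 2:
  161/36 581/120 497/120 131/36
  857/240 397/100 221/50 949/240
  95/36 877/240 363/80 14/3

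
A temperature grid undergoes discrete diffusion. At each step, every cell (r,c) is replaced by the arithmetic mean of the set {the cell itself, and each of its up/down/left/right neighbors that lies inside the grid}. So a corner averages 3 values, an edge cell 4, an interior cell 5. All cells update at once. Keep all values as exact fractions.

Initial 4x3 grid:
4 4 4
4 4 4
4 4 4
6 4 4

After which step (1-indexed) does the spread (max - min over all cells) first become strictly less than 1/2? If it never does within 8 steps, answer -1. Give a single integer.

Step 1: max=14/3, min=4, spread=2/3
Step 2: max=41/9, min=4, spread=5/9
Step 3: max=473/108, min=4, spread=41/108
  -> spread < 1/2 first at step 3
Step 4: max=56057/12960, min=4, spread=4217/12960
Step 5: max=3319549/777600, min=14479/3600, spread=38417/155520
Step 6: max=197824211/46656000, min=290597/72000, spread=1903471/9331200
Step 7: max=11798429089/2799360000, min=8755759/2160000, spread=18038617/111974400
Step 8: max=705114582851/167961600000, min=790526759/194400000, spread=883978523/6718464000

Answer: 3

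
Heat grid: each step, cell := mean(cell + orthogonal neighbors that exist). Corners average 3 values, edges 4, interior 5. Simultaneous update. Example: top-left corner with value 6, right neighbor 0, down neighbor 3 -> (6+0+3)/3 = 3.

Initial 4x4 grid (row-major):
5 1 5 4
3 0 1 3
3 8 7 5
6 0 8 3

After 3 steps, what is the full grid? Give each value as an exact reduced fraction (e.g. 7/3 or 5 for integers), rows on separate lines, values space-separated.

Answer: 2147/720 3529/1200 3841/1200 2459/720
7643/2400 1369/400 7093/2000 9187/2400
637/160 1563/400 26813/6000 31601/7200
979/240 553/120 8339/1800 10643/2160

Derivation:
After step 1:
  3 11/4 11/4 4
  11/4 13/5 16/5 13/4
  5 18/5 29/5 9/2
  3 11/2 9/2 16/3
After step 2:
  17/6 111/40 127/40 10/3
  267/80 149/50 88/25 299/80
  287/80 9/2 108/25 1133/240
  9/2 83/20 317/60 43/9
After step 3:
  2147/720 3529/1200 3841/1200 2459/720
  7643/2400 1369/400 7093/2000 9187/2400
  637/160 1563/400 26813/6000 31601/7200
  979/240 553/120 8339/1800 10643/2160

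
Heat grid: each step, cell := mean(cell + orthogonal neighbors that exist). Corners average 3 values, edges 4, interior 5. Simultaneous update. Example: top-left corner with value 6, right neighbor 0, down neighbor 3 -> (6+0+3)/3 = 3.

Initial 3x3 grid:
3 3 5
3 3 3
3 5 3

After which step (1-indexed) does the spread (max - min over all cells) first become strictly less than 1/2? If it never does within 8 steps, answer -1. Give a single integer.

Step 1: max=11/3, min=3, spread=2/3
Step 2: max=427/120, min=19/6, spread=47/120
  -> spread < 1/2 first at step 2
Step 3: max=1921/540, min=131/40, spread=61/216
Step 4: max=113837/32400, min=71633/21600, spread=511/2592
Step 5: max=6791089/1944000, min=4347851/1296000, spread=4309/31104
Step 6: max=404903633/116640000, min=87458099/25920000, spread=36295/373248
Step 7: max=24204243901/6998400000, min=15817649059/4665600000, spread=305773/4478976
Step 8: max=1447809511397/419904000000, min=951789929473/279936000000, spread=2575951/53747712

Answer: 2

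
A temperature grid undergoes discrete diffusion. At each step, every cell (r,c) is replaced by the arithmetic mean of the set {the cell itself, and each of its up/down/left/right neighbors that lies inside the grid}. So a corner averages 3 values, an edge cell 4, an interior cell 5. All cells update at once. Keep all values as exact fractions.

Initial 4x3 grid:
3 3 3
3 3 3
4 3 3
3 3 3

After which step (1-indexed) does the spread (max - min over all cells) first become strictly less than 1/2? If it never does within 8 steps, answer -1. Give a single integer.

Step 1: max=10/3, min=3, spread=1/3
  -> spread < 1/2 first at step 1
Step 2: max=391/120, min=3, spread=31/120
Step 3: max=3451/1080, min=3, spread=211/1080
Step 4: max=340897/108000, min=5447/1800, spread=14077/108000
Step 5: max=3056407/972000, min=327683/108000, spread=5363/48600
Step 6: max=91220809/29160000, min=182869/60000, spread=93859/1166400
Step 7: max=5459074481/1749600000, min=296936467/97200000, spread=4568723/69984000
Step 8: max=326708435629/104976000000, min=8929618889/2916000000, spread=8387449/167961600

Answer: 1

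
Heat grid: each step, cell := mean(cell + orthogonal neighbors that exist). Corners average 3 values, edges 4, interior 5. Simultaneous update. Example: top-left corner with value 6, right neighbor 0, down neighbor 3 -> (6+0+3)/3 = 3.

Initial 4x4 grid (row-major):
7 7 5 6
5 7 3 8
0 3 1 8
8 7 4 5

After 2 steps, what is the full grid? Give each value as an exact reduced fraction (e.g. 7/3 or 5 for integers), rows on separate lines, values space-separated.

Answer: 211/36 277/48 1373/240 107/18
241/48 493/100 251/50 1373/240
347/80 219/50 439/100 1273/240
29/6 367/80 1153/240 185/36

Derivation:
After step 1:
  19/3 13/2 21/4 19/3
  19/4 5 24/5 25/4
  4 18/5 19/5 11/2
  5 11/2 17/4 17/3
After step 2:
  211/36 277/48 1373/240 107/18
  241/48 493/100 251/50 1373/240
  347/80 219/50 439/100 1273/240
  29/6 367/80 1153/240 185/36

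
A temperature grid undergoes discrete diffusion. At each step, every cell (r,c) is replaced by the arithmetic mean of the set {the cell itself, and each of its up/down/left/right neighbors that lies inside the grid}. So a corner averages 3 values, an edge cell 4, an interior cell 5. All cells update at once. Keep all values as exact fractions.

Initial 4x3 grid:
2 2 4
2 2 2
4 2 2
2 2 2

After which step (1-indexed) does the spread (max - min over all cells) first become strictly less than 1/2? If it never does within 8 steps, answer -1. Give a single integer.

Answer: 3

Derivation:
Step 1: max=8/3, min=2, spread=2/3
Step 2: max=23/9, min=2, spread=5/9
Step 3: max=1291/540, min=779/360, spread=49/216
  -> spread < 1/2 first at step 3
Step 4: max=154069/64800, min=23569/10800, spread=2531/12960
Step 5: max=60953089/25920000, min=241391/108000, spread=3019249/25920000
Step 6: max=60716711/25920000, min=21839051/9720000, spread=297509/3110400
Step 7: max=217780799209/93312000000, min=330285521/145800000, spread=6398065769/93312000000
Step 8: max=652609464773/279936000000, min=13253378951/5832000000, spread=131578201/2239488000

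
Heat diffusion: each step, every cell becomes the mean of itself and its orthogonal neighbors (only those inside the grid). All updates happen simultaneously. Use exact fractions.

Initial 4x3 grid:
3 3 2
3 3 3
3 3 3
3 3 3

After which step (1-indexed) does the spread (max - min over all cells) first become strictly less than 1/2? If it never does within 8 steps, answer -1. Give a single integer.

Answer: 1

Derivation:
Step 1: max=3, min=8/3, spread=1/3
  -> spread < 1/2 first at step 1
Step 2: max=3, min=49/18, spread=5/18
Step 3: max=3, min=607/216, spread=41/216
Step 4: max=3, min=73543/25920, spread=4217/25920
Step 5: max=21521/7200, min=4456451/1555200, spread=38417/311040
Step 6: max=429403/144000, min=268735789/93312000, spread=1903471/18662400
Step 7: max=12844241/4320000, min=16195170911/5598720000, spread=18038617/223948800
Step 8: max=1153473241/388800000, min=974501417149/335923200000, spread=883978523/13436928000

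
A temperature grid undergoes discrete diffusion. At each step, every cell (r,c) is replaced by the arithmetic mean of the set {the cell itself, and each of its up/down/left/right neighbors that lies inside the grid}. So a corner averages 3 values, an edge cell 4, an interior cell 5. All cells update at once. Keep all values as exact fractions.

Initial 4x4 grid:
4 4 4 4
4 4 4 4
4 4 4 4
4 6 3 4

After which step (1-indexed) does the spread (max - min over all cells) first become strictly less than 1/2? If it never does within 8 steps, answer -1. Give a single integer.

Step 1: max=14/3, min=11/3, spread=1
Step 2: max=527/120, min=58/15, spread=21/40
Step 3: max=4667/1080, min=4259/1080, spread=17/45
  -> spread < 1/2 first at step 3
Step 4: max=136961/32400, min=26801/6750, spread=41581/162000
Step 5: max=4088639/972000, min=215239/54000, spread=214337/972000
Step 6: max=121577387/29160000, min=431281/108000, spread=5131517/29160000
Step 7: max=3631944527/874800000, min=9727757/2430000, spread=129952007/874800000
Step 8: max=108466897511/26244000000, min=5844233873/1458000000, spread=3270687797/26244000000

Answer: 3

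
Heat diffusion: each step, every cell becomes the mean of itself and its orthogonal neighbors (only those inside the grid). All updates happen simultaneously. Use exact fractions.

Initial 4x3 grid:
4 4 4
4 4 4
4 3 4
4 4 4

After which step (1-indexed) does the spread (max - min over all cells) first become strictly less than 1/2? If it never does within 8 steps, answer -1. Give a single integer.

Answer: 1

Derivation:
Step 1: max=4, min=15/4, spread=1/4
  -> spread < 1/2 first at step 1
Step 2: max=4, min=377/100, spread=23/100
Step 3: max=1587/400, min=18389/4800, spread=131/960
Step 4: max=28409/7200, min=166249/43200, spread=841/8640
Step 5: max=5666627/1440000, min=66577949/17280000, spread=56863/691200
Step 6: max=50850457/12960000, min=600545659/155520000, spread=386393/6220800
Step 7: max=20315641187/5184000000, min=240438276869/62208000000, spread=26795339/497664000
Step 8: max=1217073850333/311040000000, min=14446104285871/3732480000000, spread=254051069/5971968000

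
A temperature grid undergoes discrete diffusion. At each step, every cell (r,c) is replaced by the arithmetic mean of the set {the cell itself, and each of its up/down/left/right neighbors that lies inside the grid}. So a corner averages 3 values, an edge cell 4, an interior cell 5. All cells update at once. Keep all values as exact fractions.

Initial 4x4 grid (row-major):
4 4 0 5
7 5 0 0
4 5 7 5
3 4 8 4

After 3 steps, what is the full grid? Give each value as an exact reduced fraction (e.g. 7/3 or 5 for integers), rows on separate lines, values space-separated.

After step 1:
  5 13/4 9/4 5/3
  5 21/5 12/5 5/2
  19/4 5 5 4
  11/3 5 23/4 17/3
After step 2:
  53/12 147/40 287/120 77/36
  379/80 397/100 327/100 317/120
  221/48 479/100 443/100 103/24
  161/36 233/48 257/48 185/36
After step 3:
  3079/720 271/75 1291/450 1291/540
  10637/2400 8177/2000 5011/1500 2777/900
  33487/7200 13589/3000 26563/6000 3713/900
  1003/216 35047/7200 35599/7200 2129/432

Answer: 3079/720 271/75 1291/450 1291/540
10637/2400 8177/2000 5011/1500 2777/900
33487/7200 13589/3000 26563/6000 3713/900
1003/216 35047/7200 35599/7200 2129/432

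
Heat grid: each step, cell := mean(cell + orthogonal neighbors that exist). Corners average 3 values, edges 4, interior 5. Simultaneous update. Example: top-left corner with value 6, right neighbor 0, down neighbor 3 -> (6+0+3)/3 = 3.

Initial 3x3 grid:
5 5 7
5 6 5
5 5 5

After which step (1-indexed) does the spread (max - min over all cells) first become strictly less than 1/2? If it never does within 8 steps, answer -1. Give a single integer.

Step 1: max=23/4, min=5, spread=3/4
Step 2: max=103/18, min=409/80, spread=439/720
Step 3: max=5951/1080, min=1847/360, spread=41/108
  -> spread < 1/2 first at step 3
Step 4: max=355537/64800, min=112729/21600, spread=347/1296
Step 5: max=21083639/3888000, min=6784463/1296000, spread=2921/15552
Step 6: max=1260395233/233280000, min=409877161/77760000, spread=24611/186624
Step 7: max=75280985351/13996800000, min=24661726367/4665600000, spread=207329/2239488
Step 8: max=4506878713297/839808000000, min=1484098789849/279936000000, spread=1746635/26873856

Answer: 3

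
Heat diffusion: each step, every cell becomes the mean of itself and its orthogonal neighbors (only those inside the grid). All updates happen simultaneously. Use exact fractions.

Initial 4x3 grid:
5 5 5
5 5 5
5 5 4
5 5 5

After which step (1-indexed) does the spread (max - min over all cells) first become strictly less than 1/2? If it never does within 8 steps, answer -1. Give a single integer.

Answer: 1

Derivation:
Step 1: max=5, min=14/3, spread=1/3
  -> spread < 1/2 first at step 1
Step 2: max=5, min=569/120, spread=31/120
Step 3: max=5, min=5189/1080, spread=211/1080
Step 4: max=8953/1800, min=523103/108000, spread=14077/108000
Step 5: max=536317/108000, min=4719593/972000, spread=5363/48600
Step 6: max=297131/60000, min=142059191/29160000, spread=93859/1166400
Step 7: max=480663533/97200000, min=8537725519/1749600000, spread=4568723/69984000
Step 8: max=14398381111/2916000000, min=513099564371/104976000000, spread=8387449/167961600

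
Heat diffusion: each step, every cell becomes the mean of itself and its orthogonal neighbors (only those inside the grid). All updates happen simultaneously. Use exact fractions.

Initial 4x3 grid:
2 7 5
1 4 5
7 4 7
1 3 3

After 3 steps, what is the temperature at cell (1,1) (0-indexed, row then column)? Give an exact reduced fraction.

Step 1: cell (1,1) = 21/5
Step 2: cell (1,1) = 449/100
Step 3: cell (1,1) = 8577/2000
Full grid after step 3:
  8477/2160 10699/2400 5231/1080
  28247/7200 8577/2000 8743/1800
  26347/7200 4221/1000 15961/3600
  793/216 18113/4800 1831/432

Answer: 8577/2000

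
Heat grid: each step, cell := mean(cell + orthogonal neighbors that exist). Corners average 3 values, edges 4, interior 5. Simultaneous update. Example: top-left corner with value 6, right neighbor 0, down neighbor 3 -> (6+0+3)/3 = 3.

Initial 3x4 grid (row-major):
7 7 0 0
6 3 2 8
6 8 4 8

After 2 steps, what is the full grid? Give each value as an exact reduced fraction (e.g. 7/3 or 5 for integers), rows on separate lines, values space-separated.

After step 1:
  20/3 17/4 9/4 8/3
  11/2 26/5 17/5 9/2
  20/3 21/4 11/2 20/3
After step 2:
  197/36 551/120 377/120 113/36
  721/120 118/25 417/100 517/120
  209/36 1357/240 1249/240 50/9

Answer: 197/36 551/120 377/120 113/36
721/120 118/25 417/100 517/120
209/36 1357/240 1249/240 50/9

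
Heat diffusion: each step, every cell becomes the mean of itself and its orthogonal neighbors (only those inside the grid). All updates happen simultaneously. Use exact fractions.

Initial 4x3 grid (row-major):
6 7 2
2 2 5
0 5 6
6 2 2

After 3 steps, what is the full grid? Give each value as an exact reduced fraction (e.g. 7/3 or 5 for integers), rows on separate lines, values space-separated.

Answer: 731/180 58349/14400 4691/1080
8429/2400 23791/6000 28237/7200
24397/7200 6787/2000 27947/7200
667/216 16813/4800 385/108

Derivation:
After step 1:
  5 17/4 14/3
  5/2 21/5 15/4
  13/4 3 9/2
  8/3 15/4 10/3
After step 2:
  47/12 1087/240 38/9
  299/80 177/50 1027/240
  137/48 187/50 175/48
  29/9 51/16 139/36
After step 3:
  731/180 58349/14400 4691/1080
  8429/2400 23791/6000 28237/7200
  24397/7200 6787/2000 27947/7200
  667/216 16813/4800 385/108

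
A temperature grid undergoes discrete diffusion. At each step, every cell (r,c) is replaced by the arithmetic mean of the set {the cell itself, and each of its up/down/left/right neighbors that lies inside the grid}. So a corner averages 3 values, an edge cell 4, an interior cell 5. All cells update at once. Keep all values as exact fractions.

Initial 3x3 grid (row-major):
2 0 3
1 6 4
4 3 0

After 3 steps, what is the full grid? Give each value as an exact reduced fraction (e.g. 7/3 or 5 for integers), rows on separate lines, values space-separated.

Answer: 419/180 37411/14400 691/270
39161/14400 7891/3000 41261/14400
2969/1080 4729/1600 3019/1080

Derivation:
After step 1:
  1 11/4 7/3
  13/4 14/5 13/4
  8/3 13/4 7/3
After step 2:
  7/3 533/240 25/9
  583/240 153/50 643/240
  55/18 221/80 53/18
After step 3:
  419/180 37411/14400 691/270
  39161/14400 7891/3000 41261/14400
  2969/1080 4729/1600 3019/1080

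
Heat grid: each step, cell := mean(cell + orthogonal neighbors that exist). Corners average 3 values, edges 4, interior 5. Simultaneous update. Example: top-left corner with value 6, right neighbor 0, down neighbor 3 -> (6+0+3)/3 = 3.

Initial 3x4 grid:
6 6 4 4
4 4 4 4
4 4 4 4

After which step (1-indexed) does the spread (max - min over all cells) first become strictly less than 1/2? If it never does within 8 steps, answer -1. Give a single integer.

Step 1: max=16/3, min=4, spread=4/3
Step 2: max=89/18, min=4, spread=17/18
Step 3: max=644/135, min=4, spread=104/135
Step 4: max=300449/64800, min=3647/900, spread=7573/12960
Step 5: max=17721001/3888000, min=55217/13500, spread=363701/777600
  -> spread < 1/2 first at step 5
Step 6: max=1048973999/233280000, min=1487413/360000, spread=681043/1866240
Step 7: max=62356537141/13996800000, min=404682089/97200000, spread=163292653/559872000
Step 8: max=3714059884319/839808000000, min=12221139163/2916000000, spread=1554974443/6718464000

Answer: 5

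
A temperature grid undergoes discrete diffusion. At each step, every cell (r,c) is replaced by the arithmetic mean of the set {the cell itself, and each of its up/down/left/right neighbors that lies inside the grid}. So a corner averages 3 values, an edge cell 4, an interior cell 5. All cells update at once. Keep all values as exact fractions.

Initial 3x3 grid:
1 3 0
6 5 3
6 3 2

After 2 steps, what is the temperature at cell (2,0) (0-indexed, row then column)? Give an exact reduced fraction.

Answer: 9/2

Derivation:
Step 1: cell (2,0) = 5
Step 2: cell (2,0) = 9/2
Full grid after step 2:
  121/36 139/48 9/4
  101/24 69/20 67/24
  9/2 47/12 55/18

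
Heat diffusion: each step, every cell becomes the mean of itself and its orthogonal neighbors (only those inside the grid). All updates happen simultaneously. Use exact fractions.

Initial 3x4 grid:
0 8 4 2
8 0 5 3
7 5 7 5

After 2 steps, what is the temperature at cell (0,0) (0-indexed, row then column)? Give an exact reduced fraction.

Step 1: cell (0,0) = 16/3
Step 2: cell (0,0) = 145/36
Full grid after step 2:
  145/36 1097/240 291/80 23/6
  419/80 41/10 23/5 311/80
  91/18 1327/240 381/80 19/4

Answer: 145/36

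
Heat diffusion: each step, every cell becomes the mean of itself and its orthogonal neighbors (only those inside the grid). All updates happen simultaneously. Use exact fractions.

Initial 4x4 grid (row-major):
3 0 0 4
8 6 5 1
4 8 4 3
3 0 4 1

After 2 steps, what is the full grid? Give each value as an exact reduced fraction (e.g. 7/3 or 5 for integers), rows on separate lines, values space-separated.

After step 1:
  11/3 9/4 9/4 5/3
  21/4 27/5 16/5 13/4
  23/4 22/5 24/5 9/4
  7/3 15/4 9/4 8/3
After step 2:
  67/18 407/120 281/120 43/18
  301/60 41/10 189/50 311/120
  133/30 241/50 169/50 389/120
  71/18 191/60 101/30 43/18

Answer: 67/18 407/120 281/120 43/18
301/60 41/10 189/50 311/120
133/30 241/50 169/50 389/120
71/18 191/60 101/30 43/18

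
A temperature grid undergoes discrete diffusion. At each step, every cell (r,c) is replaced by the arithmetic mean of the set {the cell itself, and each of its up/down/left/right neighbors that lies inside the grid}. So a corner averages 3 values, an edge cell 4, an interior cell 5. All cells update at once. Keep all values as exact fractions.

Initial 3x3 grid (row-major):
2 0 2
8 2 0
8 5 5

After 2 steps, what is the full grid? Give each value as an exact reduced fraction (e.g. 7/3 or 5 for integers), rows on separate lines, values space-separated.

After step 1:
  10/3 3/2 2/3
  5 3 9/4
  7 5 10/3
After step 2:
  59/18 17/8 53/36
  55/12 67/20 37/16
  17/3 55/12 127/36

Answer: 59/18 17/8 53/36
55/12 67/20 37/16
17/3 55/12 127/36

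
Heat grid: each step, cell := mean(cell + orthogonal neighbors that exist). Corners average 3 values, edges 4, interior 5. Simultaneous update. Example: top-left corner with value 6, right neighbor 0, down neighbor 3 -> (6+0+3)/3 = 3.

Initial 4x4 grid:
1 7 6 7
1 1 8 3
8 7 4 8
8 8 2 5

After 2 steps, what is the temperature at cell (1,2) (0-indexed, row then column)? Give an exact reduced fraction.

Step 1: cell (1,2) = 22/5
Step 2: cell (1,2) = 57/10
Full grid after step 2:
  19/6 371/80 1229/240 113/18
  331/80 213/50 57/10 637/120
  447/80 569/100 511/100 223/40
  27/4 123/20 109/20 59/12

Answer: 57/10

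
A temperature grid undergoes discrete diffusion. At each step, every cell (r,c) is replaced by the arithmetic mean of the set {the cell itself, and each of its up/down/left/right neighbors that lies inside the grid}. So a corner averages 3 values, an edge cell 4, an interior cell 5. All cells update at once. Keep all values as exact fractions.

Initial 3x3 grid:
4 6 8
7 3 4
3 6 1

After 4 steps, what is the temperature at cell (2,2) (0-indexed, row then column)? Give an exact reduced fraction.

Step 1: cell (2,2) = 11/3
Step 2: cell (2,2) = 131/36
Step 3: cell (2,2) = 9157/2160
Step 4: cell (2,2) = 555719/129600
Full grid after step 4:
  323047/64800 4358623/864000 69991/14400
  464347/96000 1668251/360000 1005937/216000
  290747/64800 1282541/288000 555719/129600

Answer: 555719/129600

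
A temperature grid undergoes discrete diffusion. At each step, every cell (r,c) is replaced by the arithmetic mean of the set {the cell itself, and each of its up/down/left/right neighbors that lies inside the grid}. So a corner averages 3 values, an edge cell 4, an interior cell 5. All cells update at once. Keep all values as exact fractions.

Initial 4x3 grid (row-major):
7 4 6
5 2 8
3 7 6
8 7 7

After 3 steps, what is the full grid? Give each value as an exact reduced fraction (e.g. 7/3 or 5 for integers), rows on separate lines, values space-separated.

After step 1:
  16/3 19/4 6
  17/4 26/5 11/2
  23/4 5 7
  6 29/4 20/3
After step 2:
  43/9 1277/240 65/12
  77/15 247/50 237/40
  21/4 151/25 145/24
  19/3 299/48 251/36
After step 3:
  10967/2160 73639/14400 1333/240
  18091/3600 32831/6000 6697/1200
  6827/1200 34201/6000 22481/3600
  95/16 92069/14400 2771/432

Answer: 10967/2160 73639/14400 1333/240
18091/3600 32831/6000 6697/1200
6827/1200 34201/6000 22481/3600
95/16 92069/14400 2771/432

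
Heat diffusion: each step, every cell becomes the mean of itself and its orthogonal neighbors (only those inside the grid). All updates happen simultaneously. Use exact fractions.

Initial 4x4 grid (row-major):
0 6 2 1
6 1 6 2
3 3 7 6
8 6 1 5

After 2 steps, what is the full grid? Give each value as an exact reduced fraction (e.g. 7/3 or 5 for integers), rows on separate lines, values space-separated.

After step 1:
  4 9/4 15/4 5/3
  5/2 22/5 18/5 15/4
  5 4 23/5 5
  17/3 9/2 19/4 4
After step 2:
  35/12 18/5 169/60 55/18
  159/40 67/20 201/50 841/240
  103/24 9/2 439/100 347/80
  91/18 227/48 357/80 55/12

Answer: 35/12 18/5 169/60 55/18
159/40 67/20 201/50 841/240
103/24 9/2 439/100 347/80
91/18 227/48 357/80 55/12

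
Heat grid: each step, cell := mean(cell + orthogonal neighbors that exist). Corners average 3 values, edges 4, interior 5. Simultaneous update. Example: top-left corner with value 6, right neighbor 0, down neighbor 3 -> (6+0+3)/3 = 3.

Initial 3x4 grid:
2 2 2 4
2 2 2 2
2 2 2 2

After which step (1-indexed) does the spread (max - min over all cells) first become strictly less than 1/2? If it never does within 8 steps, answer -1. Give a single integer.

Step 1: max=8/3, min=2, spread=2/3
Step 2: max=23/9, min=2, spread=5/9
Step 3: max=257/108, min=2, spread=41/108
  -> spread < 1/2 first at step 3
Step 4: max=30137/12960, min=2, spread=4217/12960
Step 5: max=1764349/777600, min=7279/3600, spread=38417/155520
Step 6: max=104512211/46656000, min=146597/72000, spread=1903471/9331200
Step 7: max=6199709089/2799360000, min=4435759/2160000, spread=18038617/111974400
Step 8: max=369191382851/167961600000, min=401726759/194400000, spread=883978523/6718464000

Answer: 3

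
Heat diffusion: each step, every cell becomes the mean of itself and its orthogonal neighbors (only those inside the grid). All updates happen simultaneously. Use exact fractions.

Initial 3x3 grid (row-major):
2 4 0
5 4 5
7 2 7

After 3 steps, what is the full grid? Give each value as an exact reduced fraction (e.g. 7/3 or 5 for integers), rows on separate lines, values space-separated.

After step 1:
  11/3 5/2 3
  9/2 4 4
  14/3 5 14/3
After step 2:
  32/9 79/24 19/6
  101/24 4 47/12
  85/18 55/12 41/9
After step 3:
  199/54 1009/288 83/24
  1187/288 4 563/144
  973/216 643/144 235/54

Answer: 199/54 1009/288 83/24
1187/288 4 563/144
973/216 643/144 235/54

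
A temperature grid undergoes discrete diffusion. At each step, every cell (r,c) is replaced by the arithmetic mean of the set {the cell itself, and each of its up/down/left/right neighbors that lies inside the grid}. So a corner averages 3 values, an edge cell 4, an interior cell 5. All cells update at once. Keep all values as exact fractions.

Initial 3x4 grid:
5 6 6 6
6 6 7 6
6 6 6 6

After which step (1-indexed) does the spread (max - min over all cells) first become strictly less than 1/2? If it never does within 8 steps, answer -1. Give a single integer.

Step 1: max=25/4, min=17/3, spread=7/12
Step 2: max=623/100, min=103/18, spread=457/900
Step 3: max=29611/4800, min=12667/2160, spread=13159/43200
  -> spread < 1/2 first at step 3
Step 4: max=265751/43200, min=763553/129600, spread=337/1296
Step 5: max=105918691/17280000, min=46179127/7776000, spread=29685679/155520000
Step 6: max=951849581/155520000, min=2778982493/466560000, spread=61253/373248
Step 7: max=56968539679/9331200000, min=167312546287/27993600000, spread=14372291/111974400
Step 8: max=3412993543661/559872000000, min=10058389204733/1679616000000, spread=144473141/1343692800

Answer: 3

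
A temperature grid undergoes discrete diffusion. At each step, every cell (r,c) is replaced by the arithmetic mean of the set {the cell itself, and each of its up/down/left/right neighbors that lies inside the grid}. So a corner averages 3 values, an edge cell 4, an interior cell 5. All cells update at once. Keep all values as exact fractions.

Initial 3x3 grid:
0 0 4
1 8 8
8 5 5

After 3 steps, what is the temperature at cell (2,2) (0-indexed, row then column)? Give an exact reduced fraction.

Step 1: cell (2,2) = 6
Step 2: cell (2,2) = 25/4
Step 3: cell (2,2) = 4033/720
Full grid after step 3:
  6389/2160 6641/1800 1001/240
  19151/4800 1089/250 24851/4800
  10039/2160 38989/7200 4033/720

Answer: 4033/720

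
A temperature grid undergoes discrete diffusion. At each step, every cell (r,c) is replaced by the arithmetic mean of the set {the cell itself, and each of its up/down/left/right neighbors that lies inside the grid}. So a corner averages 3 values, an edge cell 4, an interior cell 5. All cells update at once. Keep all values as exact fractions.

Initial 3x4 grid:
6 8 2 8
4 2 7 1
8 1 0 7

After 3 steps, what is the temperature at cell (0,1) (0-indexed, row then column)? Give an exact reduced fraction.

Step 1: cell (0,1) = 9/2
Step 2: cell (0,1) = 423/80
Step 3: cell (0,1) = 11081/2400
Full grid after step 3:
  1231/240 11081/2400 34603/7200 4697/1080
  1009/225 26819/6000 5711/1500 62671/14400
  4597/1080 3271/900 13739/3600 7609/2160

Answer: 11081/2400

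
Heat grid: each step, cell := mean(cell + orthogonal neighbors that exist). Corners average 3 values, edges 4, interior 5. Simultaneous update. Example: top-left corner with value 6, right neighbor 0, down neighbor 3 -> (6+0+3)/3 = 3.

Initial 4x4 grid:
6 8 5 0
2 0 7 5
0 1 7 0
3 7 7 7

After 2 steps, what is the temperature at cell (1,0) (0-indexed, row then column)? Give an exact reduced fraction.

Step 1: cell (1,0) = 2
Step 2: cell (1,0) = 373/120
Full grid after step 2:
  145/36 1121/240 1073/240 34/9
  373/120 363/100 104/25 953/240
  59/24 17/5 479/100 1009/240
  28/9 107/24 617/120 197/36

Answer: 373/120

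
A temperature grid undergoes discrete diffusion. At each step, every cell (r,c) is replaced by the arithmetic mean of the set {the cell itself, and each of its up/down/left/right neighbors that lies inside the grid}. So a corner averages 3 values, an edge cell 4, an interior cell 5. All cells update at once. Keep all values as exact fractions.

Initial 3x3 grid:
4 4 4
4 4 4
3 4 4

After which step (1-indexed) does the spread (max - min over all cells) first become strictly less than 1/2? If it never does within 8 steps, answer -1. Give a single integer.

Step 1: max=4, min=11/3, spread=1/3
  -> spread < 1/2 first at step 1
Step 2: max=4, min=67/18, spread=5/18
Step 3: max=4, min=823/216, spread=41/216
Step 4: max=1429/360, min=49709/12960, spread=347/2592
Step 5: max=14243/3600, min=3003463/777600, spread=2921/31104
Step 6: max=1702517/432000, min=180795461/46656000, spread=24611/373248
Step 7: max=38223259/9720000, min=10878717967/2799360000, spread=207329/4478976
Step 8: max=2034798401/518400000, min=653816447549/167961600000, spread=1746635/53747712

Answer: 1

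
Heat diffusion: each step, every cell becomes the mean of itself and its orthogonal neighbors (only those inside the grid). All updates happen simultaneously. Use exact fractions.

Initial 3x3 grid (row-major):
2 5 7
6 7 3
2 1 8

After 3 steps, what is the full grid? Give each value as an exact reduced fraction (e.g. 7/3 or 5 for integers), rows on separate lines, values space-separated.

Answer: 4807/1080 71233/14400 1819/360
62833/14400 27071/6000 24311/4800
317/80 10643/2400 3313/720

Derivation:
After step 1:
  13/3 21/4 5
  17/4 22/5 25/4
  3 9/2 4
After step 2:
  83/18 1139/240 11/2
  959/240 493/100 393/80
  47/12 159/40 59/12
After step 3:
  4807/1080 71233/14400 1819/360
  62833/14400 27071/6000 24311/4800
  317/80 10643/2400 3313/720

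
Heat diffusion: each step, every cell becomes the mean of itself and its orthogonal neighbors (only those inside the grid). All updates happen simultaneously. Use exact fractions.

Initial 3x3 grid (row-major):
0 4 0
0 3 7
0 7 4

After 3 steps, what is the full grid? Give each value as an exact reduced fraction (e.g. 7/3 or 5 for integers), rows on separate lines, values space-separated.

Answer: 2221/1080 3891/1600 7237/2160
30119/14400 9589/3000 25897/7200
6017/2160 23897/7200 761/180

Derivation:
After step 1:
  4/3 7/4 11/3
  3/4 21/5 7/2
  7/3 7/2 6
After step 2:
  23/18 219/80 107/36
  517/240 137/50 521/120
  79/36 481/120 13/3
After step 3:
  2221/1080 3891/1600 7237/2160
  30119/14400 9589/3000 25897/7200
  6017/2160 23897/7200 761/180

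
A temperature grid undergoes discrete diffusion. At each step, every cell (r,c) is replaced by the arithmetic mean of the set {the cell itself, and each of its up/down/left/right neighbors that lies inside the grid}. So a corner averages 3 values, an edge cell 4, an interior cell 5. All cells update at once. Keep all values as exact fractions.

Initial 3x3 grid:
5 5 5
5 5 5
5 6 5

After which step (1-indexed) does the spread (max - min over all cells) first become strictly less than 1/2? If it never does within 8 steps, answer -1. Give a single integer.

Answer: 1

Derivation:
Step 1: max=16/3, min=5, spread=1/3
  -> spread < 1/2 first at step 1
Step 2: max=1267/240, min=5, spread=67/240
Step 3: max=11237/2160, min=1007/200, spread=1807/10800
Step 4: max=4477963/864000, min=27361/5400, spread=33401/288000
Step 5: max=40109933/7776000, min=2743391/540000, spread=3025513/38880000
Step 6: max=16016926867/3110400000, min=146755949/28800000, spread=53531/995328
Step 7: max=959152925849/186624000000, min=39671116051/7776000000, spread=450953/11943936
Step 8: max=57496103560603/11197440000000, min=4766608610519/933120000000, spread=3799043/143327232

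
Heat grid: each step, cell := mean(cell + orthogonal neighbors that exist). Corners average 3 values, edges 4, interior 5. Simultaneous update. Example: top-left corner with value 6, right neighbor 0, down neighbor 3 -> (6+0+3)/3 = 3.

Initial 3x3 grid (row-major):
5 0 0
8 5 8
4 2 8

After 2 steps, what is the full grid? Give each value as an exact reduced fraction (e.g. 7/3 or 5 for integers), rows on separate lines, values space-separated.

Answer: 37/9 141/40 125/36
191/40 113/25 1111/240
179/36 1201/240 16/3

Derivation:
After step 1:
  13/3 5/2 8/3
  11/2 23/5 21/4
  14/3 19/4 6
After step 2:
  37/9 141/40 125/36
  191/40 113/25 1111/240
  179/36 1201/240 16/3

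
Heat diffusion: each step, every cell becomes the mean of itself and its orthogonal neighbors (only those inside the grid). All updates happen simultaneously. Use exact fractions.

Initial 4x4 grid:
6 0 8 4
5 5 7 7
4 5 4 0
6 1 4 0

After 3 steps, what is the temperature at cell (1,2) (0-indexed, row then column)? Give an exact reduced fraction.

Answer: 229/48

Derivation:
Step 1: cell (1,2) = 31/5
Step 2: cell (1,2) = 477/100
Step 3: cell (1,2) = 229/48
Full grid after step 3:
  4817/1080 8641/1800 8939/1800 11267/2160
  16367/3600 13649/3000 229/48 32501/7200
  15611/3600 24799/6000 11311/3000 5041/1440
  8653/2160 26617/7200 881/288 587/216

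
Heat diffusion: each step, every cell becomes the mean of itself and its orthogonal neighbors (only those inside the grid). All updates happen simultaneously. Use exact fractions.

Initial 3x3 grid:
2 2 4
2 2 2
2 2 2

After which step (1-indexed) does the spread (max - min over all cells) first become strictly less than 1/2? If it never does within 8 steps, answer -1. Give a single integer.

Step 1: max=8/3, min=2, spread=2/3
Step 2: max=23/9, min=2, spread=5/9
Step 3: max=257/108, min=2, spread=41/108
  -> spread < 1/2 first at step 3
Step 4: max=15091/6480, min=371/180, spread=347/1296
Step 5: max=884537/388800, min=3757/1800, spread=2921/15552
Step 6: max=52484539/23328000, min=457483/216000, spread=24611/186624
Step 7: max=3118082033/1399680000, min=10376741/4860000, spread=207329/2239488
Step 8: max=185991552451/83980800000, min=557201599/259200000, spread=1746635/26873856

Answer: 3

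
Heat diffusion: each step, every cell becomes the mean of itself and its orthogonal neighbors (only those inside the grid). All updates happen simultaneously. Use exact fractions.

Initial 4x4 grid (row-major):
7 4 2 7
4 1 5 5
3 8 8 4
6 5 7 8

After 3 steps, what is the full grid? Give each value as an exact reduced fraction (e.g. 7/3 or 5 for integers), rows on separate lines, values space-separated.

After step 1:
  5 7/2 9/2 14/3
  15/4 22/5 21/5 21/4
  21/4 5 32/5 25/4
  14/3 13/2 7 19/3
After step 2:
  49/12 87/20 253/60 173/36
  23/5 417/100 99/20 611/120
  14/3 551/100 577/100 727/120
  197/36 139/24 787/120 235/36
After step 3:
  391/90 841/200 1649/360 5081/1080
  219/50 1179/250 14519/3000 3763/720
  1139/225 3109/600 4327/750 21103/3600
  1147/216 20999/3600 22183/3600 1723/270

Answer: 391/90 841/200 1649/360 5081/1080
219/50 1179/250 14519/3000 3763/720
1139/225 3109/600 4327/750 21103/3600
1147/216 20999/3600 22183/3600 1723/270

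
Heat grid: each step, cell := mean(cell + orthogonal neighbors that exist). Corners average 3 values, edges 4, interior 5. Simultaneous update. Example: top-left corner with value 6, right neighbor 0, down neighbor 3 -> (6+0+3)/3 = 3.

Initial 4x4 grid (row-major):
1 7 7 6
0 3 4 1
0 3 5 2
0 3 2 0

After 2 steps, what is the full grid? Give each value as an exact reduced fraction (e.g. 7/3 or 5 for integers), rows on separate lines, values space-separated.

After step 1:
  8/3 9/2 6 14/3
  1 17/5 4 13/4
  3/4 14/5 16/5 2
  1 2 5/2 4/3
After step 2:
  49/18 497/120 115/24 167/36
  469/240 157/50 397/100 167/48
  111/80 243/100 29/10 587/240
  5/4 83/40 271/120 35/18

Answer: 49/18 497/120 115/24 167/36
469/240 157/50 397/100 167/48
111/80 243/100 29/10 587/240
5/4 83/40 271/120 35/18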